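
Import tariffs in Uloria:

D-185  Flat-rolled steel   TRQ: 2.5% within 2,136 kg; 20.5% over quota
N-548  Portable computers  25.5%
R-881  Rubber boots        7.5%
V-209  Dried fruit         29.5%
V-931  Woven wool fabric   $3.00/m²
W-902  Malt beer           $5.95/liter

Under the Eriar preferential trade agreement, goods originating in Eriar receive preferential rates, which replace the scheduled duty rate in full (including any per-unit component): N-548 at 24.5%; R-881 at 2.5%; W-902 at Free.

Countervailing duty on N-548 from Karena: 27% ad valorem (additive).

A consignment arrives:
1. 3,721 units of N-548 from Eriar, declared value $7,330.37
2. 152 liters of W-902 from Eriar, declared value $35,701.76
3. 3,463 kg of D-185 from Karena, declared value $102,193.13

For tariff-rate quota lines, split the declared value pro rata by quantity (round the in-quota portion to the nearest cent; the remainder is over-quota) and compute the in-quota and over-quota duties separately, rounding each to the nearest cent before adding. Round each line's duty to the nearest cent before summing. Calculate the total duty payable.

Line 1 (N-548, Eriar, 3,721 units, $7,330.37):
Base rate for N-548 is 25.5%.
Origin Eriar qualifies under the Uloria–Eriar agreement and N-548 is covered: preferential rate 24.5% applies instead.
The additional-duty order on N-548 targets Karena, not Eriar; it does not apply.
Duty = $7,330.37 × 24.5% = $1,795.94.
Line 2 (W-902, Eriar, 152 liters, $35,701.76):
Base rate for W-902 is $5.95/liter.
Origin Eriar qualifies under the Uloria–Eriar agreement and W-902 is covered: preferential rate Free applies instead.
Duty = $35,701.76 × 0% = $0.00.
Line 3 (D-185, Karena, 3,463 kg, $102,193.13):
Code D-185 is under a tariff-rate quota (threshold 2,136 kg). In-quota: 2,136 kg at 2.5%; over-quota: 1,327 kg at 20.5%.
Pro-rata value split: in-quota = $102,193.13 × 2,136/3,463 = $63,033.36; over-quota = $102,193.13 − $63,033.36 = $39,159.77.
In-quota duty = $63,033.36 × 2.5% = $1,575.83. Over-quota duty = $39,159.77 × 20.5% = $8,027.75.
Line duty = $1,575.83 + $8,027.75 = $9,603.58.
Total = $1,795.94 + $0.00 + $9,603.58 = $11,399.52.

$11,399.52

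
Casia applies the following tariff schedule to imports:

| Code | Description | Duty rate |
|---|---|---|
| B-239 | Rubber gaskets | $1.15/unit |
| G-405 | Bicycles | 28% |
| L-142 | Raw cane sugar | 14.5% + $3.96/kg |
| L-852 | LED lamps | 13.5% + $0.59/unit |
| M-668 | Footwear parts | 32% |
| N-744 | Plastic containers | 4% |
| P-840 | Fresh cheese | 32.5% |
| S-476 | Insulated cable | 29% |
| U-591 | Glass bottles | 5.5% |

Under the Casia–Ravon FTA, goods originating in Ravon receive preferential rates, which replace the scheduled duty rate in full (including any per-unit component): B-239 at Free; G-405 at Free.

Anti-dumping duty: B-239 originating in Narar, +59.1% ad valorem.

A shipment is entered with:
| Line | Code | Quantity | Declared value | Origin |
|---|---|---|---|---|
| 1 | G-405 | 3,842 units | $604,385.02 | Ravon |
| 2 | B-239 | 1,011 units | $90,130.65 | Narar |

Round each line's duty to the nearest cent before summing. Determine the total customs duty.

Line 1 (G-405, Ravon, 3,842 units, $604,385.02):
Base rate for G-405 is 28%.
Origin Ravon qualifies under the Casia–Ravon agreement and G-405 is covered: preferential rate Free applies instead.
Duty = $604,385.02 × 0% = $0.00.
Line 2 (B-239, Narar, 1,011 units, $90,130.65):
Base rate for B-239 is $1.15/unit.
B-239 has an FTA preferential rate, but origin Narar is not Ravon; base rate stands.
Additional duty on B-239 from Narar: +59.1% ad valorem. Applied ad valorem rate = 59.1%.
Duty = $90,130.65 × 59.1% + 1,011 × $1.15 = $54,429.86.
Total = $0.00 + $54,429.86 = $54,429.86.

$54,429.86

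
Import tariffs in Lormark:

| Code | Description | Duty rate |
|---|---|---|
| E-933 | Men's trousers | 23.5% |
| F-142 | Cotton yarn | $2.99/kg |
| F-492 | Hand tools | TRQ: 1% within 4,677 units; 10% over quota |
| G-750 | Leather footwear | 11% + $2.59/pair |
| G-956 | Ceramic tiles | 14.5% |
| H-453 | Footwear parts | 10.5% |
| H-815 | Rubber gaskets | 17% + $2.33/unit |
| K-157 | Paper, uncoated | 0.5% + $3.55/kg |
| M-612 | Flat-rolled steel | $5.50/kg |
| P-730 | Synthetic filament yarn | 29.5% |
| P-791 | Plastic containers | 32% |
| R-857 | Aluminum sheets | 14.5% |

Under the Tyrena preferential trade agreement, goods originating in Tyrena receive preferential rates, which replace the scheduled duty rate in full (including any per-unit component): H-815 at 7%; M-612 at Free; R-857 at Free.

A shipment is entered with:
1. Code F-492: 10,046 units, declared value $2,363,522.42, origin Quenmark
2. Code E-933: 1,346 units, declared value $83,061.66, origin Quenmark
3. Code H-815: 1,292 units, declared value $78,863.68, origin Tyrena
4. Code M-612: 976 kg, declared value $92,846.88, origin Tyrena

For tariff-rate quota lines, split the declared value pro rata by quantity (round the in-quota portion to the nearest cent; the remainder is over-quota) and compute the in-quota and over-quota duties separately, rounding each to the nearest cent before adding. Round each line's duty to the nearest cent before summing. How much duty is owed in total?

Line 1 (F-492, Quenmark, 10,046 units, $2,363,522.42):
Code F-492 is under a tariff-rate quota (threshold 4,677 units). In-quota: 4,677 units at 1%; over-quota: 5,369 units at 10%.
Pro-rata value split: in-quota = $2,363,522.42 × 4,677/10,046 = $1,100,357.79; over-quota = $2,363,522.42 − $1,100,357.79 = $1,263,164.63.
In-quota duty = $1,100,357.79 × 1% = $11,003.58. Over-quota duty = $1,263,164.63 × 10% = $126,316.46.
Line duty = $11,003.58 + $126,316.46 = $137,320.04.
Line 2 (E-933, Quenmark, 1,346 units, $83,061.66):
Base rate for E-933 is 23.5%.
Duty = $83,061.66 × 23.5% = $19,519.49.
Line 3 (H-815, Tyrena, 1,292 units, $78,863.68):
Base rate for H-815 is 17% + $2.33/unit.
Origin Tyrena qualifies under the Lormark–Tyrena agreement and H-815 is covered: preferential rate 7% applies instead.
Duty = $78,863.68 × 7% = $5,520.46.
Line 4 (M-612, Tyrena, 976 kg, $92,846.88):
Base rate for M-612 is $5.50/kg.
Origin Tyrena qualifies under the Lormark–Tyrena agreement and M-612 is covered: preferential rate Free applies instead.
Duty = $92,846.88 × 0% = $0.00.
Total = $137,320.04 + $19,519.49 + $5,520.46 + $0.00 = $162,359.99.

$162,359.99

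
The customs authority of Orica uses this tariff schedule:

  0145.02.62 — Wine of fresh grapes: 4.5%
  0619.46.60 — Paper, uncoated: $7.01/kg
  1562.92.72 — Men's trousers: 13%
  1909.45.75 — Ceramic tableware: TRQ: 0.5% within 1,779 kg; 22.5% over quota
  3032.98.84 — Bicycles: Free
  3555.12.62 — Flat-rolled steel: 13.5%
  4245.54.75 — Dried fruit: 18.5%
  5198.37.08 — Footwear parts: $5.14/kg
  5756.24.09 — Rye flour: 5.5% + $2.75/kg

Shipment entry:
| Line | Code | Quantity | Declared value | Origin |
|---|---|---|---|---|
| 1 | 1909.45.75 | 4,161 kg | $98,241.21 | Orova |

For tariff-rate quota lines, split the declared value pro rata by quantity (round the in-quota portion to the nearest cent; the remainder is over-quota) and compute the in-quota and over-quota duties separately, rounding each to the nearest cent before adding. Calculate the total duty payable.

$12,863.79

Line 1 (1909.45.75, Orova, 4,161 kg, $98,241.21):
Code 1909.45.75 is under a tariff-rate quota (threshold 1,779 kg). In-quota: 1,779 kg at 0.5%; over-quota: 2,382 kg at 22.5%.
Pro-rata value split: in-quota = $98,241.21 × 1,779/4,161 = $42,002.19; over-quota = $98,241.21 − $42,002.19 = $56,239.02.
In-quota duty = $42,002.19 × 0.5% = $210.01. Over-quota duty = $56,239.02 × 22.5% = $12,653.78.
Line duty = $210.01 + $12,653.78 = $12,863.79.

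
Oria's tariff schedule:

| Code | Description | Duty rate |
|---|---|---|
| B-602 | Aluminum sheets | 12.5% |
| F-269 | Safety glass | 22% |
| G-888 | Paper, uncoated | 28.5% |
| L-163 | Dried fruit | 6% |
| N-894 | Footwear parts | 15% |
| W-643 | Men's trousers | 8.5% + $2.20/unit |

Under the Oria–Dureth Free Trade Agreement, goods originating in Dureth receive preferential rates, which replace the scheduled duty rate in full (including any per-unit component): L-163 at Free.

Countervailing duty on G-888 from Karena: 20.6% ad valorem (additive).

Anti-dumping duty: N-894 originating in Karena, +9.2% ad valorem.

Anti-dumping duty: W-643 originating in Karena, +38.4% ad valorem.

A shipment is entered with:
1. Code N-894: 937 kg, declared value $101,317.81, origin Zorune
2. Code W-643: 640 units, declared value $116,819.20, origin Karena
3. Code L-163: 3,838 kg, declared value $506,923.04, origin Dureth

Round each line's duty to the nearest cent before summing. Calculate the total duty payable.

Line 1 (N-894, Zorune, 937 kg, $101,317.81):
Base rate for N-894 is 15%.
The additional-duty order on N-894 targets Karena, not Zorune; it does not apply.
Duty = $101,317.81 × 15% = $15,197.67.
Line 2 (W-643, Karena, 640 units, $116,819.20):
Base rate for W-643 is 8.5% + $2.20/unit.
Additional duty on W-643 from Karena: +38.4%. Applied ad valorem rate: 8.5% + 38.4% = 46.9%.
Duty = $116,819.20 × 46.9% + 640 × $2.20 = $56,196.20.
Line 3 (L-163, Dureth, 3,838 kg, $506,923.04):
Base rate for L-163 is 6%.
Origin Dureth qualifies under the Oria–Dureth agreement and L-163 is covered: preferential rate Free applies instead.
Duty = $506,923.04 × 0% = $0.00.
Total = $15,197.67 + $56,196.20 + $0.00 = $71,393.87.

$71,393.87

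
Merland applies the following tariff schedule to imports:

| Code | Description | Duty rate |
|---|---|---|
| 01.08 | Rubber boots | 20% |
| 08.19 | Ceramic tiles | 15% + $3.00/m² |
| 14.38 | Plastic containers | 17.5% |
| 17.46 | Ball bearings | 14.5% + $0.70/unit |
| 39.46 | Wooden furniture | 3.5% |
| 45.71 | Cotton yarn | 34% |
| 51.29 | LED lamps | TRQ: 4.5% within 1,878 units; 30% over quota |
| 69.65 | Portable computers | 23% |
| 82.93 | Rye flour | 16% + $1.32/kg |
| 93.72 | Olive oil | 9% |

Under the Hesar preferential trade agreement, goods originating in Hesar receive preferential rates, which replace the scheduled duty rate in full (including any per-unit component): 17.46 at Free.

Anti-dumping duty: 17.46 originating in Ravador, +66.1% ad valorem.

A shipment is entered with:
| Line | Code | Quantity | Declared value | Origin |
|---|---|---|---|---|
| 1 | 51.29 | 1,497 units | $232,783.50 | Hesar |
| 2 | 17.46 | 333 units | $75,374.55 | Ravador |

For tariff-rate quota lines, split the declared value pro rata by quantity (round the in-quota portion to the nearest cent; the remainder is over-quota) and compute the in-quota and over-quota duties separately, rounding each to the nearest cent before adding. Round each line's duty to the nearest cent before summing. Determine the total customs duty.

$71,460.25

Line 1 (51.29, Hesar, 1,497 units, $232,783.50):
Code 51.29 is under a tariff-rate quota (threshold 1,878 units). Quantity 1,497 units is within the quota, so the in-quota rate 4.5% applies to the full value.
Duty = $232,783.50 × 4.5% = $10,475.26.
Line 2 (17.46, Ravador, 333 units, $75,374.55):
Base rate for 17.46 is 14.5% + $0.70/unit.
17.46 has an FTA preferential rate, but origin Ravador is not Hesar; base rate stands.
Additional duty on 17.46 from Ravador: +66.1%. Applied ad valorem rate: 14.5% + 66.1% = 80.6%.
Duty = $75,374.55 × 80.6% + 333 × $0.70 = $60,984.99.
Total = $10,475.26 + $60,984.99 = $71,460.25.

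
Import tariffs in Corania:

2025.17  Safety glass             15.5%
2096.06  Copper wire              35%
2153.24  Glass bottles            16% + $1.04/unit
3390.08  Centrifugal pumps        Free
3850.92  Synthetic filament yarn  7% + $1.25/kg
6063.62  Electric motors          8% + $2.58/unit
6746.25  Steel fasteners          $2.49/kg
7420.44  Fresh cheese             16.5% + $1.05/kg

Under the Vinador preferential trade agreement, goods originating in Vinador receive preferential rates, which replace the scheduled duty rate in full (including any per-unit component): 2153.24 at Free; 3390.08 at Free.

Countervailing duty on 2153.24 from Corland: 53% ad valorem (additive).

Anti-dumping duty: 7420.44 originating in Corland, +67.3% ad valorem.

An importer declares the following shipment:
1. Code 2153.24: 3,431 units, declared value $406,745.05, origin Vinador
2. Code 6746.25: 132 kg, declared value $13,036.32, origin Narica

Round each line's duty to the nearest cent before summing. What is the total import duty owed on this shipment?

Line 1 (2153.24, Vinador, 3,431 units, $406,745.05):
Base rate for 2153.24 is 16% + $1.04/unit.
Origin Vinador qualifies under the Corania–Vinador agreement and 2153.24 is covered: preferential rate Free applies instead.
The additional-duty order on 2153.24 targets Corland, not Vinador; it does not apply.
Duty = $406,745.05 × 0% = $0.00.
Line 2 (6746.25, Narica, 132 kg, $13,036.32):
Base rate for 6746.25 is $2.49/kg.
Duty = 132 × $2.49 = $328.68.
Total = $0.00 + $328.68 = $328.68.

$328.68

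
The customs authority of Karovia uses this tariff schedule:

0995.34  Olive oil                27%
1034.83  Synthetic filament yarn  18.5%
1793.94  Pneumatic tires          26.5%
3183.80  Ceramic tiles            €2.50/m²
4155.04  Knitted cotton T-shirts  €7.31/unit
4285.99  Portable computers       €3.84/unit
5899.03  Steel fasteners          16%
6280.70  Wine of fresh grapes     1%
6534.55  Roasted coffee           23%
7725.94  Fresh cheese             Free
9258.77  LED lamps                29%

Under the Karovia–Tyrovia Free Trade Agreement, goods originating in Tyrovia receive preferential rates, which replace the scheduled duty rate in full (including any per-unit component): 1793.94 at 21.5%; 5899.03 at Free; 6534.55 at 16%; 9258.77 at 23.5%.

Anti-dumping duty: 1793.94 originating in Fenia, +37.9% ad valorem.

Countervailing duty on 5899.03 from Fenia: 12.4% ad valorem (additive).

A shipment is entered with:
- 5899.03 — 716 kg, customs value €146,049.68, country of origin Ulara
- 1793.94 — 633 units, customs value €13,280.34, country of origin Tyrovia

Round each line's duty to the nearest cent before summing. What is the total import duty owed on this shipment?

€26,223.22

Line 1 (5899.03, Ulara, 716 kg, €146,049.68):
Base rate for 5899.03 is 16%.
5899.03 has an FTA preferential rate, but origin Ulara is not Tyrovia; base rate stands.
The additional-duty order on 5899.03 targets Fenia, not Ulara; it does not apply.
Duty = €146,049.68 × 16% = €23,367.95.
Line 2 (1793.94, Tyrovia, 633 units, €13,280.34):
Base rate for 1793.94 is 26.5%.
Origin Tyrovia qualifies under the Karovia–Tyrovia agreement and 1793.94 is covered: preferential rate 21.5% applies instead.
The additional-duty order on 1793.94 targets Fenia, not Tyrovia; it does not apply.
Duty = €13,280.34 × 21.5% = €2,855.27.
Total = €23,367.95 + €2,855.27 = €26,223.22.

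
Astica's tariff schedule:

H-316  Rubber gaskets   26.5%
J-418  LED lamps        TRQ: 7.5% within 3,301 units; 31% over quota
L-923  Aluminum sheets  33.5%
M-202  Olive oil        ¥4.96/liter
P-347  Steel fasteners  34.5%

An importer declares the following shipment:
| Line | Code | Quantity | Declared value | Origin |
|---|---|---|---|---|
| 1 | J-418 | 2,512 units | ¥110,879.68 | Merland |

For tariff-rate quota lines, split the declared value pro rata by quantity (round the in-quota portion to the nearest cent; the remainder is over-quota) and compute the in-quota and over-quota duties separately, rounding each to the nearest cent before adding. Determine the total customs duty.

¥8,315.98

Line 1 (J-418, Merland, 2,512 units, ¥110,879.68):
Code J-418 is under a tariff-rate quota (threshold 3,301 units). Quantity 2,512 units is within the quota, so the in-quota rate 7.5% applies to the full value.
Duty = ¥110,879.68 × 7.5% = ¥8,315.98.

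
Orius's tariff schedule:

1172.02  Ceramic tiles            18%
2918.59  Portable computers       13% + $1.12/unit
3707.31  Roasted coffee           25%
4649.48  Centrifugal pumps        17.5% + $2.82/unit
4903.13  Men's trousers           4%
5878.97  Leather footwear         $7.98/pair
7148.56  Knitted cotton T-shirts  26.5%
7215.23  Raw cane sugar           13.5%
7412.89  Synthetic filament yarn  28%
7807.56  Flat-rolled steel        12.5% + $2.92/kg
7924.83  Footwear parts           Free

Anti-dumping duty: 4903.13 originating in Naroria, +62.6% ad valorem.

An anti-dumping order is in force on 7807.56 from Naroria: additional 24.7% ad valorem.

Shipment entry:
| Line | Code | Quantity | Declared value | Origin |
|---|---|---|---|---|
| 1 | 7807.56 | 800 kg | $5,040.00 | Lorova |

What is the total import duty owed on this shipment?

$2,966.00

Line 1 (7807.56, Lorova, 800 kg, $5,040.00):
Base rate for 7807.56 is 12.5% + $2.92/kg.
The additional-duty order on 7807.56 targets Naroria, not Lorova; it does not apply.
Duty = $5,040.00 × 12.5% + 800 × $2.92 = $2,966.00.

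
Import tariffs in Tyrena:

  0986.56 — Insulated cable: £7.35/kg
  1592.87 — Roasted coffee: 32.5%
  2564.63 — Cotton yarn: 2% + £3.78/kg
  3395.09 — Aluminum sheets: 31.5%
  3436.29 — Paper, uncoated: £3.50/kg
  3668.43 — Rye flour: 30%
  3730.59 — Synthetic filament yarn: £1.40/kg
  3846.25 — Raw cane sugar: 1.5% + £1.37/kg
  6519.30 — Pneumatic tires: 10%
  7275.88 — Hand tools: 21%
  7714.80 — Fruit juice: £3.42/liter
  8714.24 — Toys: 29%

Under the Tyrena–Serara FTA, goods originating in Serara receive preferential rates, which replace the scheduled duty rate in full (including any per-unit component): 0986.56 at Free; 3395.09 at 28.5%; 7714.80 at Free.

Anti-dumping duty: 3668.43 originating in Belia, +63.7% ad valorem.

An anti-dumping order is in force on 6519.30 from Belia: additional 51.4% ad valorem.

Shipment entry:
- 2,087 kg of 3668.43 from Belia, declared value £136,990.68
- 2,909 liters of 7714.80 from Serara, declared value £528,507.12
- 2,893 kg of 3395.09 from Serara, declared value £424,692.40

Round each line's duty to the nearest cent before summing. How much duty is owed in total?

Line 1 (3668.43, Belia, 2,087 kg, £136,990.68):
Base rate for 3668.43 is 30%.
Additional duty on 3668.43 from Belia: +63.7%. Applied ad valorem rate: 30% + 63.7% = 93.7%.
Duty = £136,990.68 × 93.7% = £128,360.27.
Line 2 (7714.80, Serara, 2,909 liters, £528,507.12):
Base rate for 7714.80 is £3.42/liter.
Origin Serara qualifies under the Tyrena–Serara agreement and 7714.80 is covered: preferential rate Free applies instead.
Duty = £528,507.12 × 0% = £0.00.
Line 3 (3395.09, Serara, 2,893 kg, £424,692.40):
Base rate for 3395.09 is 31.5%.
Origin Serara qualifies under the Tyrena–Serara agreement and 3395.09 is covered: preferential rate 28.5% applies instead.
Duty = £424,692.40 × 28.5% = £121,037.33.
Total = £128,360.27 + £0.00 + £121,037.33 = £249,397.60.

£249,397.60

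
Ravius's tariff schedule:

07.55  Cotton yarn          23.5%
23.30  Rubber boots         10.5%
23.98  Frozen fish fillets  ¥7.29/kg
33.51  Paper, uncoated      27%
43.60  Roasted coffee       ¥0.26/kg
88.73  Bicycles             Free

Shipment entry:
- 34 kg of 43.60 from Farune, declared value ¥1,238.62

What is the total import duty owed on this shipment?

Line 1 (43.60, Farune, 34 kg, ¥1,238.62):
Base rate for 43.60 is ¥0.26/kg.
Duty = 34 × ¥0.26 = ¥8.84.

¥8.84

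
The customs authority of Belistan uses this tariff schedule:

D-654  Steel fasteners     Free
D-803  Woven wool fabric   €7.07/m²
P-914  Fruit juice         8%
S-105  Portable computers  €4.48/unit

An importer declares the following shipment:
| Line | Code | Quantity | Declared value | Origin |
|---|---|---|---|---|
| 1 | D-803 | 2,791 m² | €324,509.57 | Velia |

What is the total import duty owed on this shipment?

€19,732.37

Line 1 (D-803, Velia, 2,791 m², €324,509.57):
Base rate for D-803 is €7.07/m².
Duty = 2,791 × €7.07 = €19,732.37.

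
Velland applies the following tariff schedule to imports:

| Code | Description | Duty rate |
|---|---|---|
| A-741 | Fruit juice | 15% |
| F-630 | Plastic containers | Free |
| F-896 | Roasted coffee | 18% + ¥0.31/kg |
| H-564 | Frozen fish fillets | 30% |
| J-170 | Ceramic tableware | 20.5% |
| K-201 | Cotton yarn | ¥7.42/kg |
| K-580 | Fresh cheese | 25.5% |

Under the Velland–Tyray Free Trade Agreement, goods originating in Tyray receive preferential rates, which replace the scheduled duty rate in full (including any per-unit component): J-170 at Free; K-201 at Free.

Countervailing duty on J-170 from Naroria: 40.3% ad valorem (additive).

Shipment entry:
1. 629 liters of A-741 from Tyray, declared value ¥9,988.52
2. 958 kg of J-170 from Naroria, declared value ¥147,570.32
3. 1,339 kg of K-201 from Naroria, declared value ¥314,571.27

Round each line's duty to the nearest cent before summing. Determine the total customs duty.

¥101,156.41

Line 1 (A-741, Tyray, 629 liters, ¥9,988.52):
Base rate for A-741 is 15%.
Origin Tyray is the FTA partner but A-741 is not on the preference list; base rate stands.
Duty = ¥9,988.52 × 15% = ¥1,498.28.
Line 2 (J-170, Naroria, 958 kg, ¥147,570.32):
Base rate for J-170 is 20.5%.
J-170 has an FTA preferential rate, but origin Naroria is not Tyray; base rate stands.
Additional duty on J-170 from Naroria: +40.3%. Applied ad valorem rate: 20.5% + 40.3% = 60.8%.
Duty = ¥147,570.32 × 60.8% = ¥89,722.75.
Line 3 (K-201, Naroria, 1,339 kg, ¥314,571.27):
Base rate for K-201 is ¥7.42/kg.
K-201 has an FTA preferential rate, but origin Naroria is not Tyray; base rate stands.
Duty = 1,339 × ¥7.42 = ¥9,935.38.
Total = ¥1,498.28 + ¥89,722.75 + ¥9,935.38 = ¥101,156.41.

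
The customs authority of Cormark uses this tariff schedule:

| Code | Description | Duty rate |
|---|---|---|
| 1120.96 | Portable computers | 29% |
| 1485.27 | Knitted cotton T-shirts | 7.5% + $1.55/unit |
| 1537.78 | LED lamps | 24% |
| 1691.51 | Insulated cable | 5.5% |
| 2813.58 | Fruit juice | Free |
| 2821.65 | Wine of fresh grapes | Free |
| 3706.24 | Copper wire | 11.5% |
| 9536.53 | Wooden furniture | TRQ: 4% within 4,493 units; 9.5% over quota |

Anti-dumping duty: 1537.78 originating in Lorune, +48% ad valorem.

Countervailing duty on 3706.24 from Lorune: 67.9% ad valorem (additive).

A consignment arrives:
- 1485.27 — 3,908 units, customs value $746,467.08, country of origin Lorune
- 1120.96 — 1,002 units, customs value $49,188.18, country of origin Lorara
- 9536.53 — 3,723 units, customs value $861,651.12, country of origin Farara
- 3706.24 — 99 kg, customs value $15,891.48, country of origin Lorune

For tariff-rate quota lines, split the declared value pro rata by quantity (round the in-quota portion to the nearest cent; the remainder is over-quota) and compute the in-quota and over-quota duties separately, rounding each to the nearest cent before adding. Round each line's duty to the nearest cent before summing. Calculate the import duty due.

$123,390.88

Line 1 (1485.27, Lorune, 3,908 units, $746,467.08):
Base rate for 1485.27 is 7.5% + $1.55/unit.
Duty = $746,467.08 × 7.5% + 3,908 × $1.55 = $62,042.43.
Line 2 (1120.96, Lorara, 1,002 units, $49,188.18):
Base rate for 1120.96 is 29%.
Duty = $49,188.18 × 29% = $14,264.57.
Line 3 (9536.53, Farara, 3,723 units, $861,651.12):
Code 9536.53 is under a tariff-rate quota (threshold 4,493 units). Quantity 3,723 units is within the quota, so the in-quota rate 4% applies to the full value.
Duty = $861,651.12 × 4% = $34,466.04.
Line 4 (3706.24, Lorune, 99 kg, $15,891.48):
Base rate for 3706.24 is 11.5%.
Additional duty on 3706.24 from Lorune: +67.9%. Applied ad valorem rate: 11.5% + 67.9% = 79.4%.
Duty = $15,891.48 × 79.4% = $12,617.84.
Total = $62,042.43 + $14,264.57 + $34,466.04 + $12,617.84 = $123,390.88.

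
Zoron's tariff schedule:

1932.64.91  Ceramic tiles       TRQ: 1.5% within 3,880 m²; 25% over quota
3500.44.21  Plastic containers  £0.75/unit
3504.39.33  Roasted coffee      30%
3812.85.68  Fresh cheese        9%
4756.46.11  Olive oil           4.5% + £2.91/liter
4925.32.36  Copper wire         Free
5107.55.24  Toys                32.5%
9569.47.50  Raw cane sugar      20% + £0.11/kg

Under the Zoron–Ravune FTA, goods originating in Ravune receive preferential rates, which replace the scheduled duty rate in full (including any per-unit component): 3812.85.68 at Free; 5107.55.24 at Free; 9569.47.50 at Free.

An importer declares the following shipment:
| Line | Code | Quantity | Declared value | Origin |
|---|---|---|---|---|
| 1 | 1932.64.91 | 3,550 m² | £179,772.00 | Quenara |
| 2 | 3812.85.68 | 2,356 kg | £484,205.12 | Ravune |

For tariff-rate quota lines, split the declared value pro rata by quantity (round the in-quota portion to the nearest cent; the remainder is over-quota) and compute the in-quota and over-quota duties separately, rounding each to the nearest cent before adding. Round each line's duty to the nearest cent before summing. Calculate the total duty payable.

Line 1 (1932.64.91, Quenara, 3,550 m², £179,772.00):
Code 1932.64.91 is under a tariff-rate quota (threshold 3,880 m²). Quantity 3,550 m² is within the quota, so the in-quota rate 1.5% applies to the full value.
Duty = £179,772.00 × 1.5% = £2,696.58.
Line 2 (3812.85.68, Ravune, 2,356 kg, £484,205.12):
Base rate for 3812.85.68 is 9%.
Origin Ravune qualifies under the Zoron–Ravune agreement and 3812.85.68 is covered: preferential rate Free applies instead.
Duty = £484,205.12 × 0% = £0.00.
Total = £2,696.58 + £0.00 = £2,696.58.

£2,696.58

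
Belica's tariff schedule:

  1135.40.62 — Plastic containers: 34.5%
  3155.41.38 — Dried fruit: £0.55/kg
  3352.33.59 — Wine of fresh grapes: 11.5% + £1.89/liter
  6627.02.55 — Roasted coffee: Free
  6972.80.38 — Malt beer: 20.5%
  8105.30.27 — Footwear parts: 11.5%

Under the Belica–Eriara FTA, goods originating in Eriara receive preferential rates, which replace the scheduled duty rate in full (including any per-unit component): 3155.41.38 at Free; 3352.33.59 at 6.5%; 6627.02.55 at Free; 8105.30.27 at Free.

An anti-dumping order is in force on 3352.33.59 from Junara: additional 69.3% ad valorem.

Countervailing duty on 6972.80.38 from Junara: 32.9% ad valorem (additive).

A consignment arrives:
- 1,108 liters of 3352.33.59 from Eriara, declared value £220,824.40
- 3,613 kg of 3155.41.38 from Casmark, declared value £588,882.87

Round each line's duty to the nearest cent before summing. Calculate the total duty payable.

Line 1 (3352.33.59, Eriara, 1,108 liters, £220,824.40):
Base rate for 3352.33.59 is 11.5% + £1.89/liter.
Origin Eriara qualifies under the Belica–Eriara agreement and 3352.33.59 is covered: preferential rate 6.5% applies instead.
The additional-duty order on 3352.33.59 targets Junara, not Eriara; it does not apply.
Duty = £220,824.40 × 6.5% = £14,353.59.
Line 2 (3155.41.38, Casmark, 3,613 kg, £588,882.87):
Base rate for 3155.41.38 is £0.55/kg.
3155.41.38 has an FTA preferential rate, but origin Casmark is not Eriara; base rate stands.
Duty = 3,613 × £0.55 = £1,987.15.
Total = £14,353.59 + £1,987.15 = £16,340.74.

£16,340.74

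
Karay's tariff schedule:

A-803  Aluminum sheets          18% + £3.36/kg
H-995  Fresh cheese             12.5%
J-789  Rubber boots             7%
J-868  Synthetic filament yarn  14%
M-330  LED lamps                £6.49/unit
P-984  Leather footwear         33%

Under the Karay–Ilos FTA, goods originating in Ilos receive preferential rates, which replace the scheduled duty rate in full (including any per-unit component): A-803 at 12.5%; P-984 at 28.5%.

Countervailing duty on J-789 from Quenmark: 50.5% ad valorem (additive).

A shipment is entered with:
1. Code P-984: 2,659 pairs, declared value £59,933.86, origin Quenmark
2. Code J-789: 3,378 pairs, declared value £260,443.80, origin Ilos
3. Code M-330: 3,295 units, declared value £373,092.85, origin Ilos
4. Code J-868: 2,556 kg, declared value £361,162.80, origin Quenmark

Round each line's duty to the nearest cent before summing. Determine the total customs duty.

£109,956.58

Line 1 (P-984, Quenmark, 2,659 pairs, £59,933.86):
Base rate for P-984 is 33%.
P-984 has an FTA preferential rate, but origin Quenmark is not Ilos; base rate stands.
Duty = £59,933.86 × 33% = £19,778.17.
Line 2 (J-789, Ilos, 3,378 pairs, £260,443.80):
Base rate for J-789 is 7%.
Origin Ilos is the FTA partner but J-789 is not on the preference list; base rate stands.
The additional-duty order on J-789 targets Quenmark, not Ilos; it does not apply.
Duty = £260,443.80 × 7% = £18,231.07.
Line 3 (M-330, Ilos, 3,295 units, £373,092.85):
Base rate for M-330 is £6.49/unit.
Origin Ilos is the FTA partner but M-330 is not on the preference list; base rate stands.
Duty = 3,295 × £6.49 = £21,384.55.
Line 4 (J-868, Quenmark, 2,556 kg, £361,162.80):
Base rate for J-868 is 14%.
Duty = £361,162.80 × 14% = £50,562.79.
Total = £19,778.17 + £18,231.07 + £21,384.55 + £50,562.79 = £109,956.58.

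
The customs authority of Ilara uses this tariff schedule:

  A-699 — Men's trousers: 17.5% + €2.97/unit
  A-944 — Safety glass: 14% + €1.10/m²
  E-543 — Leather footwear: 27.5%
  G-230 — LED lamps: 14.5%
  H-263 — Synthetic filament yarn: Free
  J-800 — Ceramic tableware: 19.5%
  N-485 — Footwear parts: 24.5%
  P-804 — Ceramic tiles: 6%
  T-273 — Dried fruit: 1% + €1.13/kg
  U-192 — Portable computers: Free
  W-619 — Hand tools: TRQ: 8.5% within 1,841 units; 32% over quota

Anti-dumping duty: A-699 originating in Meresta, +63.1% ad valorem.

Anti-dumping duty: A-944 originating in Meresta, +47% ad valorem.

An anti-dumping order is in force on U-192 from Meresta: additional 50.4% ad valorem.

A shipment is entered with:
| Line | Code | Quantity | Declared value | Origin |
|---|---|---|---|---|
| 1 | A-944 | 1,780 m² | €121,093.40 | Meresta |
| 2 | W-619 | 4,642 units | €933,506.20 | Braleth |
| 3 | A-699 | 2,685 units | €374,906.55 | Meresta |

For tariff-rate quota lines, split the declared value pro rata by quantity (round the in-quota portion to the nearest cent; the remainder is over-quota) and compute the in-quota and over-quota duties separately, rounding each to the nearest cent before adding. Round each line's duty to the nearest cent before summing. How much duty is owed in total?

Line 1 (A-944, Meresta, 1,780 m², €121,093.40):
Base rate for A-944 is 14% + €1.10/m².
Additional duty on A-944 from Meresta: +47%. Applied ad valorem rate: 14% + 47% = 61%.
Duty = €121,093.40 × 61% + 1,780 × €1.10 = €75,824.97.
Line 2 (W-619, Braleth, 4,642 units, €933,506.20):
Code W-619 is under a tariff-rate quota (threshold 1,841 units). In-quota: 1,841 units at 8.5%; over-quota: 2,801 units at 32%.
Pro-rata value split: in-quota = €933,506.20 × 1,841/4,642 = €370,225.10; over-quota = €933,506.20 − €370,225.10 = €563,281.10.
In-quota duty = €370,225.10 × 8.5% = €31,469.13. Over-quota duty = €563,281.10 × 32% = €180,249.95.
Line duty = €31,469.13 + €180,249.95 = €211,719.08.
Line 3 (A-699, Meresta, 2,685 units, €374,906.55):
Base rate for A-699 is 17.5% + €2.97/unit.
Additional duty on A-699 from Meresta: +63.1%. Applied ad valorem rate: 17.5% + 63.1% = 80.6%.
Duty = €374,906.55 × 80.6% + 2,685 × €2.97 = €310,149.13.
Total = €75,824.97 + €211,719.08 + €310,149.13 = €597,693.18.

€597,693.18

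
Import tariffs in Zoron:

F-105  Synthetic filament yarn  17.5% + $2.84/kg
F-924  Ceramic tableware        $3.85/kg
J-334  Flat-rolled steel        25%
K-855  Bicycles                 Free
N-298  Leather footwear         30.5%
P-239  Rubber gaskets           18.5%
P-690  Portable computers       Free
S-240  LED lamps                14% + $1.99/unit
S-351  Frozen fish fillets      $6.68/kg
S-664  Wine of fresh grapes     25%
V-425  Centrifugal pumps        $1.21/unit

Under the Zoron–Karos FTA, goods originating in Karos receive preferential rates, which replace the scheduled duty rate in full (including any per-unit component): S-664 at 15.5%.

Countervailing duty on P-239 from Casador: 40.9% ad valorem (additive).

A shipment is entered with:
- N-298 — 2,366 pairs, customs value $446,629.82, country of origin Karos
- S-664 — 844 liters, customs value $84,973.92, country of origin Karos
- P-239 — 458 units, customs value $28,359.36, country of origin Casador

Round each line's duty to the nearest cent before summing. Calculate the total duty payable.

Line 1 (N-298, Karos, 2,366 pairs, $446,629.82):
Base rate for N-298 is 30.5%.
Origin Karos is the FTA partner but N-298 is not on the preference list; base rate stands.
Duty = $446,629.82 × 30.5% = $136,222.10.
Line 2 (S-664, Karos, 844 liters, $84,973.92):
Base rate for S-664 is 25%.
Origin Karos qualifies under the Zoron–Karos agreement and S-664 is covered: preferential rate 15.5% applies instead.
Duty = $84,973.92 × 15.5% = $13,170.96.
Line 3 (P-239, Casador, 458 units, $28,359.36):
Base rate for P-239 is 18.5%.
Additional duty on P-239 from Casador: +40.9%. Applied ad valorem rate: 18.5% + 40.9% = 59.4%.
Duty = $28,359.36 × 59.4% = $16,845.46.
Total = $136,222.10 + $13,170.96 + $16,845.46 = $166,238.52.

$166,238.52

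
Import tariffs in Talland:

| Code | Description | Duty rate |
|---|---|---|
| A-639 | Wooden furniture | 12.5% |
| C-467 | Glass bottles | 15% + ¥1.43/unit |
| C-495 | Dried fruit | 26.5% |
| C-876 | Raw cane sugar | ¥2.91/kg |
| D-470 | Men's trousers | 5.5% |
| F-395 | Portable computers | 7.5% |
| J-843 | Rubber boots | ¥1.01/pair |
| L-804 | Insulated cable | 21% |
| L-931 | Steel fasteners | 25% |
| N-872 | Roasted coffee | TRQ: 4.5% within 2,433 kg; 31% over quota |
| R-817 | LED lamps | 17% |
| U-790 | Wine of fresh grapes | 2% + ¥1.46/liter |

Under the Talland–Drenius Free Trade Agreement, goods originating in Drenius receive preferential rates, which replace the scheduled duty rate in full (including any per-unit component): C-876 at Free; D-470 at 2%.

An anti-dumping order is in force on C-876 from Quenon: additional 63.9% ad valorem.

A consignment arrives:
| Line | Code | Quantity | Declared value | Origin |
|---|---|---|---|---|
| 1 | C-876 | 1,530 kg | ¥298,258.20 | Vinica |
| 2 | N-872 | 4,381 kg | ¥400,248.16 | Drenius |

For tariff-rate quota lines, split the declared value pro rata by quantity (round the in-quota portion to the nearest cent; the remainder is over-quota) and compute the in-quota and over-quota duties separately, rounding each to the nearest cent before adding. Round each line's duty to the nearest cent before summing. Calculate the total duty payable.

Line 1 (C-876, Vinica, 1,530 kg, ¥298,258.20):
Base rate for C-876 is ¥2.91/kg.
C-876 has an FTA preferential rate, but origin Vinica is not Drenius; base rate stands.
The additional-duty order on C-876 targets Quenon, not Vinica; it does not apply.
Duty = 1,530 × ¥2.91 = ¥4,452.30.
Line 2 (N-872, Drenius, 4,381 kg, ¥400,248.16):
Code N-872 is under a tariff-rate quota (threshold 2,433 kg). In-quota: 2,433 kg at 4.5%; over-quota: 1,948 kg at 31%.
Pro-rata value split: in-quota = ¥400,248.16 × 2,433/4,381 = ¥222,278.88; over-quota = ¥400,248.16 − ¥222,278.88 = ¥177,969.28.
In-quota duty = ¥222,278.88 × 4.5% = ¥10,002.55. Over-quota duty = ¥177,969.28 × 31% = ¥55,170.48.
Line duty = ¥10,002.55 + ¥55,170.48 = ¥65,173.03.
Total = ¥4,452.30 + ¥65,173.03 = ¥69,625.33.

¥69,625.33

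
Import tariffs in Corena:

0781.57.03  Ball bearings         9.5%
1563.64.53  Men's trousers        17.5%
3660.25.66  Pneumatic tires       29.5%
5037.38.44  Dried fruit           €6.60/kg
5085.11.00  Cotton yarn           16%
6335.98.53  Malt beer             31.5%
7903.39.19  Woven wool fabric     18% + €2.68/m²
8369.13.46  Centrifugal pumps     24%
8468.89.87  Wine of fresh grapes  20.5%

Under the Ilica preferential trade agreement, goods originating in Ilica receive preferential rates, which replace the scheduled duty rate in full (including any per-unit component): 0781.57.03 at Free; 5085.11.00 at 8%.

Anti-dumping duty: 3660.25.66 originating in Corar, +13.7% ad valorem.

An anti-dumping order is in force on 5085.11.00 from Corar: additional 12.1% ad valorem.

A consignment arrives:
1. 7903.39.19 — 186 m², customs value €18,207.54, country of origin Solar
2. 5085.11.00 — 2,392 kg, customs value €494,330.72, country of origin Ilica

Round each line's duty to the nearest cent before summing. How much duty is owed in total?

Line 1 (7903.39.19, Solar, 186 m², €18,207.54):
Base rate for 7903.39.19 is 18% + €2.68/m².
Duty = €18,207.54 × 18% + 186 × €2.68 = €3,775.84.
Line 2 (5085.11.00, Ilica, 2,392 kg, €494,330.72):
Base rate for 5085.11.00 is 16%.
Origin Ilica qualifies under the Corena–Ilica agreement and 5085.11.00 is covered: preferential rate 8% applies instead.
The additional-duty order on 5085.11.00 targets Corar, not Ilica; it does not apply.
Duty = €494,330.72 × 8% = €39,546.46.
Total = €3,775.84 + €39,546.46 = €43,322.30.

€43,322.30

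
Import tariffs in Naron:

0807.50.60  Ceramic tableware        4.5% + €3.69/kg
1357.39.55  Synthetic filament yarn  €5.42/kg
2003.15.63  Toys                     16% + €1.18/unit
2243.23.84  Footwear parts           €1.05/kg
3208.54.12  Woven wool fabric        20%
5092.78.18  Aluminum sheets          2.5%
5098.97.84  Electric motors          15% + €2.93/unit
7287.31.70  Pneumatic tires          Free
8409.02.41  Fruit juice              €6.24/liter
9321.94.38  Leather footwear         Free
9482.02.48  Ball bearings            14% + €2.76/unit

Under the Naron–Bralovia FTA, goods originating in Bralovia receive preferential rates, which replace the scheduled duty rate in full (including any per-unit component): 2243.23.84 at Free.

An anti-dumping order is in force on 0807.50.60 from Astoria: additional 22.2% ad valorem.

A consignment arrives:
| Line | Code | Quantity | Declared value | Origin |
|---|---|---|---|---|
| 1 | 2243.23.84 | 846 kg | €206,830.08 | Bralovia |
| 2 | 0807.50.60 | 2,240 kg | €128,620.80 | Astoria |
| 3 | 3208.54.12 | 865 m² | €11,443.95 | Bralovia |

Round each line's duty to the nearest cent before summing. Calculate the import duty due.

€44,896.14

Line 1 (2243.23.84, Bralovia, 846 kg, €206,830.08):
Base rate for 2243.23.84 is €1.05/kg.
Origin Bralovia qualifies under the Naron–Bralovia agreement and 2243.23.84 is covered: preferential rate Free applies instead.
Duty = €206,830.08 × 0% = €0.00.
Line 2 (0807.50.60, Astoria, 2,240 kg, €128,620.80):
Base rate for 0807.50.60 is 4.5% + €3.69/kg.
Additional duty on 0807.50.60 from Astoria: +22.2%. Applied ad valorem rate: 4.5% + 22.2% = 26.7%.
Duty = €128,620.80 × 26.7% + 2,240 × €3.69 = €42,607.35.
Line 3 (3208.54.12, Bralovia, 865 m², €11,443.95):
Base rate for 3208.54.12 is 20%.
Origin Bralovia is the FTA partner but 3208.54.12 is not on the preference list; base rate stands.
Duty = €11,443.95 × 20% = €2,288.79.
Total = €0.00 + €42,607.35 + €2,288.79 = €44,896.14.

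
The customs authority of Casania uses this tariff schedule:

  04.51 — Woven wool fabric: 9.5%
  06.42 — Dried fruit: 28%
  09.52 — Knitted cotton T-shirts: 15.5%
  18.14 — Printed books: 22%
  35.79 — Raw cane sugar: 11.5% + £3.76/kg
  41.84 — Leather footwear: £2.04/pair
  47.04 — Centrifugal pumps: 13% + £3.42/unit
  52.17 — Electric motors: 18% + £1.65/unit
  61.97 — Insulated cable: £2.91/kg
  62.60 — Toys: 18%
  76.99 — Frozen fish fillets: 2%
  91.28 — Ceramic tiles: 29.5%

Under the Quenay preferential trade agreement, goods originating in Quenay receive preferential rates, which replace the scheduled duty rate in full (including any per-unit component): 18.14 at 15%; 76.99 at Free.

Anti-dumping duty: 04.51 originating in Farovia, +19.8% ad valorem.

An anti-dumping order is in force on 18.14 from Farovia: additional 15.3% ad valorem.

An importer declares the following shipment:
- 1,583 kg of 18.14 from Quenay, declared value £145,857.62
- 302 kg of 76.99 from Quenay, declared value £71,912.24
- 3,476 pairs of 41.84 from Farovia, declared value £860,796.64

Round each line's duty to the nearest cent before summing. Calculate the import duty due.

£28,969.68

Line 1 (18.14, Quenay, 1,583 kg, £145,857.62):
Base rate for 18.14 is 22%.
Origin Quenay qualifies under the Casania–Quenay agreement and 18.14 is covered: preferential rate 15% applies instead.
The additional-duty order on 18.14 targets Farovia, not Quenay; it does not apply.
Duty = £145,857.62 × 15% = £21,878.64.
Line 2 (76.99, Quenay, 302 kg, £71,912.24):
Base rate for 76.99 is 2%.
Origin Quenay qualifies under the Casania–Quenay agreement and 76.99 is covered: preferential rate Free applies instead.
Duty = £71,912.24 × 0% = £0.00.
Line 3 (41.84, Farovia, 3,476 pairs, £860,796.64):
Base rate for 41.84 is £2.04/pair.
Duty = 3,476 × £2.04 = £7,091.04.
Total = £21,878.64 + £0.00 + £7,091.04 = £28,969.68.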